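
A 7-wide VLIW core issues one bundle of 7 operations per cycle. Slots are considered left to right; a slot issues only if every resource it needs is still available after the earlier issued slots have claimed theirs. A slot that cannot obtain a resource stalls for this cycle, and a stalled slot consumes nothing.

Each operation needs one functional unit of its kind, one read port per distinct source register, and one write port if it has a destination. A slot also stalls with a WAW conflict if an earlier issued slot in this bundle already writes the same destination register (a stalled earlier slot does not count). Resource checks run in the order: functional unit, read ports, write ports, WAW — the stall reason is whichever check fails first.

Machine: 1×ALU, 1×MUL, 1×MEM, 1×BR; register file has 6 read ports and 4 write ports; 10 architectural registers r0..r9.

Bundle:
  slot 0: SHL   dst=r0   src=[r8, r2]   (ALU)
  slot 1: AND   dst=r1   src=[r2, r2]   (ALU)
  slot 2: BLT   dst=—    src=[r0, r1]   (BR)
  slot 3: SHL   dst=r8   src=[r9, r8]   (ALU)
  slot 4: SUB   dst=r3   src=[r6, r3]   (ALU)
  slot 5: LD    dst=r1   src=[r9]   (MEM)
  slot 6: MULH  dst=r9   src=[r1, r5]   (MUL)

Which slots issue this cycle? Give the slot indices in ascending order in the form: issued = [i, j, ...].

#0 ALU src=r8,r2 dispatched  <A:0 Mu:1 Ld:1 B:1 rd:4 wr:3>
#1 ALU src=r2,r2 held:FU  <A:0 Mu:1 Ld:1 B:1 rd:4 wr:3>
#2 BR src=r0,r1 dispatched  <A:0 Mu:1 Ld:1 B:0 rd:2 wr:3>
#3 ALU src=r9,r8 held:FU  <A:0 Mu:1 Ld:1 B:0 rd:2 wr:3>
#4 ALU src=r6,r3 held:FU  <A:0 Mu:1 Ld:1 B:0 rd:2 wr:3>
#5 MEM src=r9 dispatched  <A:0 Mu:1 Ld:0 B:0 rd:1 wr:2>
#6 MUL src=r1,r5 held:RD_PORT  <A:0 Mu:1 Ld:0 B:0 rd:1 wr:2>

issued = [0, 2, 5]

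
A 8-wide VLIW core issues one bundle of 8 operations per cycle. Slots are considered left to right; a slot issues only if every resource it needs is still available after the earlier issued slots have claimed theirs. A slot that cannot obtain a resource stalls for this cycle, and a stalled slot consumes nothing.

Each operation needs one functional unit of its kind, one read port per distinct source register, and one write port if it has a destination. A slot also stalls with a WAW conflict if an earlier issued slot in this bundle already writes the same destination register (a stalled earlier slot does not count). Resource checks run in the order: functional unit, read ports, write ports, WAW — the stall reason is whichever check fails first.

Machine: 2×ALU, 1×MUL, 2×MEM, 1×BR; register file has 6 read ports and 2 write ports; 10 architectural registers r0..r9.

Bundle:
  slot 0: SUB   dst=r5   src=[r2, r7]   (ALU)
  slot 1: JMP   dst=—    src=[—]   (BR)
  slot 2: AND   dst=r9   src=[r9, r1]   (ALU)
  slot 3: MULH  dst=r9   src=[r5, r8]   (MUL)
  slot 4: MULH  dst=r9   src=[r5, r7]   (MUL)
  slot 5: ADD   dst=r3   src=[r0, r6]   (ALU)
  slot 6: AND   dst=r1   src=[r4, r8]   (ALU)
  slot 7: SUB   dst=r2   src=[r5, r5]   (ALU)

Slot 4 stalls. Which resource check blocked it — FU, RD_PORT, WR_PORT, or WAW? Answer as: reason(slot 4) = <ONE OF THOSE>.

reason(slot 4) = WR_PORT

slot 0 (ALU): ISSUE — free A1,Mu1,Ld2,B1 rp4 wp1
slot 1 (BR): ISSUE — free A1,Mu1,Ld2,B0 rp4 wp1
slot 2 (ALU): ISSUE — free A0,Mu1,Ld2,B0 rp2 wp0
slot 3 (MUL): stall WR_PORT — free A0,Mu1,Ld2,B0 rp2 wp0
slot 4 (MUL): stall WR_PORT — free A0,Mu1,Ld2,B0 rp2 wp0
slot 5 (ALU): stall FU — free A0,Mu1,Ld2,B0 rp2 wp0
slot 6 (ALU): stall FU — free A0,Mu1,Ld2,B0 rp2 wp0
slot 7 (ALU): stall FU — free A0,Mu1,Ld2,B0 rp2 wp0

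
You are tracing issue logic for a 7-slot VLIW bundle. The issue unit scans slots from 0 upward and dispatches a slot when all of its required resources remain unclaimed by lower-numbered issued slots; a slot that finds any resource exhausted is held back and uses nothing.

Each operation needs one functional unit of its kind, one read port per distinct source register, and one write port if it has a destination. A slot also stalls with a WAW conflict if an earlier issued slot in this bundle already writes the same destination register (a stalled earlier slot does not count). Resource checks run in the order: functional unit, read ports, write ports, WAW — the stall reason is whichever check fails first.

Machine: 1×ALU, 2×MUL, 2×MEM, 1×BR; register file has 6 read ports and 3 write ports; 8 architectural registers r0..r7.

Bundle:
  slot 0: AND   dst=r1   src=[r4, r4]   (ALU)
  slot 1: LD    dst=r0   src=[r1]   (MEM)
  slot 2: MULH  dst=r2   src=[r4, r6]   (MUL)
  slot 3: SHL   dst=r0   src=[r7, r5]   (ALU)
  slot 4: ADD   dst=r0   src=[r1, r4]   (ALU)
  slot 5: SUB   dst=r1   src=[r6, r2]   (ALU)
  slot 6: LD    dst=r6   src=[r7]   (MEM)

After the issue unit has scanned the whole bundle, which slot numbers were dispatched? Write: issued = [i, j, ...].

(0) want 1×ALU +1rd +1wr — yes → AL0|MU2|ME2|BR1|rd5|wr2
(1) want 1×MEM +1rd +1wr — yes → AL0|MU2|ME1|BR1|rd4|wr1
(2) want 1×MUL +2rd +1wr — yes → AL0|MU1|ME1|BR1|rd2|wr0
(3) want 1×ALU +2rd +1wr — FU → AL0|MU1|ME1|BR1|rd2|wr0
(4) want 1×ALU +2rd +1wr — FU → AL0|MU1|ME1|BR1|rd2|wr0
(5) want 1×ALU +2rd +1wr — FU → AL0|MU1|ME1|BR1|rd2|wr0
(6) want 1×MEM +1rd +1wr — WR_PORT → AL0|MU1|ME1|BR1|rd2|wr0

issued = [0, 1, 2]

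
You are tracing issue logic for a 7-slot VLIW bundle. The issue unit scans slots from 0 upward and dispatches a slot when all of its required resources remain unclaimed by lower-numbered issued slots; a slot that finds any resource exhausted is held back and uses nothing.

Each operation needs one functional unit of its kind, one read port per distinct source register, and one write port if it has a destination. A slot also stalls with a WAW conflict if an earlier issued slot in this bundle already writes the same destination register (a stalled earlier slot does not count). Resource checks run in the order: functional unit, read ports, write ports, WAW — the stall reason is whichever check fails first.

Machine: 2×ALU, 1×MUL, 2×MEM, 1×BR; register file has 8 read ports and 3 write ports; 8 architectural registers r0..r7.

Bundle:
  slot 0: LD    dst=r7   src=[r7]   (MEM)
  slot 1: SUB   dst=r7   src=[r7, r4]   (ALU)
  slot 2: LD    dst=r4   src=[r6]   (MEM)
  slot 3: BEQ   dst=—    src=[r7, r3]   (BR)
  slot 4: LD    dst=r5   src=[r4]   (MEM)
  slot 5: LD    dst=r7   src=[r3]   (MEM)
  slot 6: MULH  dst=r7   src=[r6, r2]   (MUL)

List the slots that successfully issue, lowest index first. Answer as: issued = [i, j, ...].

slot 0 (MEM): ISSUE — free A2,Mu1,Ld1,B1 rp7 wp2
slot 1 (ALU): stall WAW — free A2,Mu1,Ld1,B1 rp7 wp2
slot 2 (MEM): ISSUE — free A2,Mu1,Ld0,B1 rp6 wp1
slot 3 (BR): ISSUE — free A2,Mu1,Ld0,B0 rp4 wp1
slot 4 (MEM): stall FU — free A2,Mu1,Ld0,B0 rp4 wp1
slot 5 (MEM): stall FU — free A2,Mu1,Ld0,B0 rp4 wp1
slot 6 (MUL): stall WAW — free A2,Mu1,Ld0,B0 rp4 wp1

issued = [0, 2, 3]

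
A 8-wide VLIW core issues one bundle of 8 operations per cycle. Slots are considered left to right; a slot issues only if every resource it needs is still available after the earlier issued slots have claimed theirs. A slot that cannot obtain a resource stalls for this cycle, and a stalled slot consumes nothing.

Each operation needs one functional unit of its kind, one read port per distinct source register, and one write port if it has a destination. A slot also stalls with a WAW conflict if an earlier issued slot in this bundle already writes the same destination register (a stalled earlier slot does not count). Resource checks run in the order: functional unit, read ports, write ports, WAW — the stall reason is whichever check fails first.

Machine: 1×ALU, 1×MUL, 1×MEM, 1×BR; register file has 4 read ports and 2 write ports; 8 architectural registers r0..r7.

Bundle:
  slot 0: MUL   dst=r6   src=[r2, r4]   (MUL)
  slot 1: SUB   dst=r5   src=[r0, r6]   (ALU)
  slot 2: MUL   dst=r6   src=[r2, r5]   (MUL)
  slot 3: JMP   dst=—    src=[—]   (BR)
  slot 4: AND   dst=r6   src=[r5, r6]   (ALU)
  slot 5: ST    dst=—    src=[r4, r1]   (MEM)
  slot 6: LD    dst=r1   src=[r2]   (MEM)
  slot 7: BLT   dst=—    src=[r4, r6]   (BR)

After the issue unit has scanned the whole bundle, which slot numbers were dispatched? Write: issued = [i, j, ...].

slot 0 (MUL): ISSUE — free A1,Mu0,Ld1,B1 rp2 wp1
slot 1 (ALU): ISSUE — free A0,Mu0,Ld1,B1 rp0 wp0
slot 2 (MUL): stall FU — free A0,Mu0,Ld1,B1 rp0 wp0
slot 3 (BR): ISSUE — free A0,Mu0,Ld1,B0 rp0 wp0
slot 4 (ALU): stall FU — free A0,Mu0,Ld1,B0 rp0 wp0
slot 5 (MEM): stall RD_PORT — free A0,Mu0,Ld1,B0 rp0 wp0
slot 6 (MEM): stall RD_PORT — free A0,Mu0,Ld1,B0 rp0 wp0
slot 7 (BR): stall FU — free A0,Mu0,Ld1,B0 rp0 wp0

issued = [0, 1, 3]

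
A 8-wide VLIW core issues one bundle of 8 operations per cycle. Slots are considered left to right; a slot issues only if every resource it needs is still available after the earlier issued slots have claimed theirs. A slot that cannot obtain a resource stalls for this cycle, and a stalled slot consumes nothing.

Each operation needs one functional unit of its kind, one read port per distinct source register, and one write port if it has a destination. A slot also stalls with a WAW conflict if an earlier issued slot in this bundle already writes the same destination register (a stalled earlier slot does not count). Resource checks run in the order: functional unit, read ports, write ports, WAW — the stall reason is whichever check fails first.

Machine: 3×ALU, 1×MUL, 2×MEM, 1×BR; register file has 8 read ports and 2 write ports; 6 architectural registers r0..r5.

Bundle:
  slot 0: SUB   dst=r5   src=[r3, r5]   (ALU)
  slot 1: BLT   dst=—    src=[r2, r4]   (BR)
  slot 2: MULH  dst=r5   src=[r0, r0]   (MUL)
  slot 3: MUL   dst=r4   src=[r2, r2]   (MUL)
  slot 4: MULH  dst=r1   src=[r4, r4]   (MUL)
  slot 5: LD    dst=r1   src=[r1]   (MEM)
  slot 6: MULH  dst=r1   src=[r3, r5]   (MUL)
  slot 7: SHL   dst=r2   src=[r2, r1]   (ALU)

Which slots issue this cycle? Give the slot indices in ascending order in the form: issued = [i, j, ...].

  0. ALU→r5 ⇒ go  {2A/1Mu/2Ld/1B | 6r 1w}
  1. BR ⇒ go  {2A/1Mu/2Ld/0B | 4r 1w}
  2. MUL→r5 ⇒ no(WAW)  {2A/1Mu/2Ld/0B | 4r 1w}
  3. MUL→r4 ⇒ go  {2A/0Mu/2Ld/0B | 3r 0w}
  4. MUL→r1 ⇒ no(FU)  {2A/0Mu/2Ld/0B | 3r 0w}
  5. MEM→r1 ⇒ no(WR_PORT)  {2A/0Mu/2Ld/0B | 3r 0w}
  6. MUL→r1 ⇒ no(FU)  {2A/0Mu/2Ld/0B | 3r 0w}
  7. ALU→r2 ⇒ no(WR_PORT)  {2A/0Mu/2Ld/0B | 3r 0w}

issued = [0, 1, 3]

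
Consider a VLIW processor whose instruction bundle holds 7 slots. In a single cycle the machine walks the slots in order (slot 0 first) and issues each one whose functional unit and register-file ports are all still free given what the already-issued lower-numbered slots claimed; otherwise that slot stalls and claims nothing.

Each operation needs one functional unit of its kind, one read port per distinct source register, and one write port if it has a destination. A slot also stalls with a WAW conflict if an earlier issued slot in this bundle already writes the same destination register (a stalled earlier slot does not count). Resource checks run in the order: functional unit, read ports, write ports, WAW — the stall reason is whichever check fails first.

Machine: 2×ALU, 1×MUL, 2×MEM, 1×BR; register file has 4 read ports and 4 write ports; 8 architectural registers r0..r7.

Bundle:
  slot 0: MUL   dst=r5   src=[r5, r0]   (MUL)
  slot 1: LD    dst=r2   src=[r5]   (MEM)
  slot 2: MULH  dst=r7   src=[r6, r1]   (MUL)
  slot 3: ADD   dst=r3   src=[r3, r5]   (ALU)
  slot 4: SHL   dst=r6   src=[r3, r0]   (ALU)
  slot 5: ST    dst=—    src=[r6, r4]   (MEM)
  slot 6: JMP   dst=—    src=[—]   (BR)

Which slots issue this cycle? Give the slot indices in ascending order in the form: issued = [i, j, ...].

(0) want 1×MUL +2rd +1wr — yes → AL2|MU0|ME2|BR1|rd2|wr3
(1) want 1×MEM +1rd +1wr — yes → AL2|MU0|ME1|BR1|rd1|wr2
(2) want 1×MUL +2rd +1wr — FU → AL2|MU0|ME1|BR1|rd1|wr2
(3) want 1×ALU +2rd +1wr — RD_PORT → AL2|MU0|ME1|BR1|rd1|wr2
(4) want 1×ALU +2rd +1wr — RD_PORT → AL2|MU0|ME1|BR1|rd1|wr2
(5) want 1×MEM +2rd +0wr — RD_PORT → AL2|MU0|ME1|BR1|rd1|wr2
(6) want 1×BR +0rd +0wr — yes → AL2|MU0|ME1|BR0|rd1|wr2

issued = [0, 1, 6]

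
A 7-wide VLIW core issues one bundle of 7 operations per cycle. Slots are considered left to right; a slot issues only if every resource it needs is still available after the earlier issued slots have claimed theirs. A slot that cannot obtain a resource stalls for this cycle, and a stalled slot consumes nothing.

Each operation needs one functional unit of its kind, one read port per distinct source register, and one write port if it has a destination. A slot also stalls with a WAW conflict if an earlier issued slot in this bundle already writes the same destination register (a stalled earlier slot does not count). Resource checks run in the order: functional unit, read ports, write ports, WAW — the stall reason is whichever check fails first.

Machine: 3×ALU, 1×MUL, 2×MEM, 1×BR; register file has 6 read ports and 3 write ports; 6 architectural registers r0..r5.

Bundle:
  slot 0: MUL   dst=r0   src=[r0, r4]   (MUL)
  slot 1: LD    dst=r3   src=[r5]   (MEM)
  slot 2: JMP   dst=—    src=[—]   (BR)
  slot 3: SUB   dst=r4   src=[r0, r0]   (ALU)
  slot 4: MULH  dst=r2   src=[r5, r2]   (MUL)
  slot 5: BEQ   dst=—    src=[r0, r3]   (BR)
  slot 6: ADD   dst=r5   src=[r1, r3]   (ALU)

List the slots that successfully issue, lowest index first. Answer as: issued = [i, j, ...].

(0) want 1×MUL +2rd +1wr — yes → AL3|MU0|ME2|BR1|rd4|wr2
(1) want 1×MEM +1rd +1wr — yes → AL3|MU0|ME1|BR1|rd3|wr1
(2) want 1×BR +0rd +0wr — yes → AL3|MU0|ME1|BR0|rd3|wr1
(3) want 1×ALU +1rd +1wr — yes → AL2|MU0|ME1|BR0|rd2|wr0
(4) want 1×MUL +2rd +1wr — FU → AL2|MU0|ME1|BR0|rd2|wr0
(5) want 1×BR +2rd +0wr — FU → AL2|MU0|ME1|BR0|rd2|wr0
(6) want 1×ALU +2rd +1wr — WR_PORT → AL2|MU0|ME1|BR0|rd2|wr0

issued = [0, 1, 2, 3]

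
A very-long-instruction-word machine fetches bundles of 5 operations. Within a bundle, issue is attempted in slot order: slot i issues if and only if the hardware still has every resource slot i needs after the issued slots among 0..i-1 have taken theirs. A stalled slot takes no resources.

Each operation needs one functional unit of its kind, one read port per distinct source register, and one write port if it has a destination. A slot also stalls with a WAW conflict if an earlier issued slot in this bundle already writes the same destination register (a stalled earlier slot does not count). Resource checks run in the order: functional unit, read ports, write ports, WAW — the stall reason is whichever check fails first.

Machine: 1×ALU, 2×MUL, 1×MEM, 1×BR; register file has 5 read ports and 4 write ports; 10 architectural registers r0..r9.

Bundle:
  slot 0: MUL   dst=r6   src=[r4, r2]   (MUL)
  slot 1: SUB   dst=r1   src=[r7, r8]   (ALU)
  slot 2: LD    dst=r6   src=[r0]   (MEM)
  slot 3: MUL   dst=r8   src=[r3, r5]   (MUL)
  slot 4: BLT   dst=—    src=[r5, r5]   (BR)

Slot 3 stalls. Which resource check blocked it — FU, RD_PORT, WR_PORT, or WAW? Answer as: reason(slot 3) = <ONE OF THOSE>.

reason(slot 3) = RD_PORT

#0 MUL src=r4,r2 dispatched  <A:1 Mu:1 Ld:1 B:1 rd:3 wr:3>
#1 ALU src=r7,r8 dispatched  <A:0 Mu:1 Ld:1 B:1 rd:1 wr:2>
#2 MEM src=r0 held:WAW  <A:0 Mu:1 Ld:1 B:1 rd:1 wr:2>
#3 MUL src=r3,r5 held:RD_PORT  <A:0 Mu:1 Ld:1 B:1 rd:1 wr:2>
#4 BR src=r5,r5 dispatched  <A:0 Mu:1 Ld:1 B:0 rd:0 wr:2>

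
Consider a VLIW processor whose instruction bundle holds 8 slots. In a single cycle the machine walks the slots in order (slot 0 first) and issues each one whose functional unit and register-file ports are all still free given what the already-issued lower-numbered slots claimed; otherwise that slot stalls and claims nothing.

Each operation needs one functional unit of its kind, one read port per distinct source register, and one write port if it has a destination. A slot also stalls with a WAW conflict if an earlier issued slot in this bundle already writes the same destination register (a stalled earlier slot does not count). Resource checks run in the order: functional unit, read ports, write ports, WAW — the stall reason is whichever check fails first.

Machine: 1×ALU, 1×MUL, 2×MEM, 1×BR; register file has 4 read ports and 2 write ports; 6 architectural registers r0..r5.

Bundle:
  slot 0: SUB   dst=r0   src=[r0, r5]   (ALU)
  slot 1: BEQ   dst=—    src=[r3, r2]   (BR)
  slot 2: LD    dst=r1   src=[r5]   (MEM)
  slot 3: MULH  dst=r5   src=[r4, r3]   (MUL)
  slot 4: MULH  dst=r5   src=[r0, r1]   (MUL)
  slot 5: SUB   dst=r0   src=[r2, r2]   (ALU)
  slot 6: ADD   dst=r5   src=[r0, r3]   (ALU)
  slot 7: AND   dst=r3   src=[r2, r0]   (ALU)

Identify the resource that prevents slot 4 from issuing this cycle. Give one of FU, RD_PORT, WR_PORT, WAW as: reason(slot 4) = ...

  0. ALU→r0 ⇒ go  {0A/1Mu/2Ld/1B | 2r 1w}
  1. BR ⇒ go  {0A/1Mu/2Ld/0B | 0r 1w}
  2. MEM→r1 ⇒ no(RD_PORT)  {0A/1Mu/2Ld/0B | 0r 1w}
  3. MUL→r5 ⇒ no(RD_PORT)  {0A/1Mu/2Ld/0B | 0r 1w}
  4. MUL→r5 ⇒ no(RD_PORT)  {0A/1Mu/2Ld/0B | 0r 1w}
  5. ALU→r0 ⇒ no(FU)  {0A/1Mu/2Ld/0B | 0r 1w}
  6. ALU→r5 ⇒ no(FU)  {0A/1Mu/2Ld/0B | 0r 1w}
  7. ALU→r3 ⇒ no(FU)  {0A/1Mu/2Ld/0B | 0r 1w}

reason(slot 4) = RD_PORT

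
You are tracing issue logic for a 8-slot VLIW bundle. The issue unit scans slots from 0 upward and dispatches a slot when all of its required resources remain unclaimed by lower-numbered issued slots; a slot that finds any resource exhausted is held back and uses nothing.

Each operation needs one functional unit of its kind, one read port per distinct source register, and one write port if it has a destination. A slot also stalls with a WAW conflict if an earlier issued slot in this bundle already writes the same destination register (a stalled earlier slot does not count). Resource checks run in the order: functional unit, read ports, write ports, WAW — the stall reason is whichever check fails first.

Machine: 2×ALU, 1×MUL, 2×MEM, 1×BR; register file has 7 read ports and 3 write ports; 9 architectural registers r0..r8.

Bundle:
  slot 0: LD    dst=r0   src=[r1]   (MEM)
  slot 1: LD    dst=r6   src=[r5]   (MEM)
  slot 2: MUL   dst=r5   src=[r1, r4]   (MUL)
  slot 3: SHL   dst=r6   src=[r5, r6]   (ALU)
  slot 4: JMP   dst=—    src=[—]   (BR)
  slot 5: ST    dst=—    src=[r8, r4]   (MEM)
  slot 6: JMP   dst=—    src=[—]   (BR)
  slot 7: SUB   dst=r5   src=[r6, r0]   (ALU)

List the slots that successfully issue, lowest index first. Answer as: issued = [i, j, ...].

#0 MEM src=r1 dispatched  <A:2 Mu:1 Ld:1 B:1 rd:6 wr:2>
#1 MEM src=r5 dispatched  <A:2 Mu:1 Ld:0 B:1 rd:5 wr:1>
#2 MUL src=r1,r4 dispatched  <A:2 Mu:0 Ld:0 B:1 rd:3 wr:0>
#3 ALU src=r5,r6 held:WR_PORT  <A:2 Mu:0 Ld:0 B:1 rd:3 wr:0>
#4 BR src=- dispatched  <A:2 Mu:0 Ld:0 B:0 rd:3 wr:0>
#5 MEM src=r8,r4 held:FU  <A:2 Mu:0 Ld:0 B:0 rd:3 wr:0>
#6 BR src=- held:FU  <A:2 Mu:0 Ld:0 B:0 rd:3 wr:0>
#7 ALU src=r6,r0 held:WR_PORT  <A:2 Mu:0 Ld:0 B:0 rd:3 wr:0>

issued = [0, 1, 2, 4]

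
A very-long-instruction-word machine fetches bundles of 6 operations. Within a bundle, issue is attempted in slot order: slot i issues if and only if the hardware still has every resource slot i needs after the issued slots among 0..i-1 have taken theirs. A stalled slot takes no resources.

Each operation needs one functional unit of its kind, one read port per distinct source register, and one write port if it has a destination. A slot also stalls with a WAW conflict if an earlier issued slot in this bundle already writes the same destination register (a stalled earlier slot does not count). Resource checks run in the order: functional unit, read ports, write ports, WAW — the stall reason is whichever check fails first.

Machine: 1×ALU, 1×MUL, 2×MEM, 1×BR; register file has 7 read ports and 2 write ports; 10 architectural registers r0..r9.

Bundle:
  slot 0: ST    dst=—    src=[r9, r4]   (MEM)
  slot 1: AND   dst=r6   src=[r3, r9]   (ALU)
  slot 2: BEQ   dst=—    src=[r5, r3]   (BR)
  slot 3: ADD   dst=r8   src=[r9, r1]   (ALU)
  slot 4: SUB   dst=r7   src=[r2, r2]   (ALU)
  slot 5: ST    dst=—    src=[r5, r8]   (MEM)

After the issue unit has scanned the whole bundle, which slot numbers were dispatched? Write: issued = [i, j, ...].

issued = [0, 1, 2]

(0) want 1×MEM +2rd +0wr — yes → AL1|MU1|ME1|BR1|rd5|wr2
(1) want 1×ALU +2rd +1wr — yes → AL0|MU1|ME1|BR1|rd3|wr1
(2) want 1×BR +2rd +0wr — yes → AL0|MU1|ME1|BR0|rd1|wr1
(3) want 1×ALU +2rd +1wr — FU → AL0|MU1|ME1|BR0|rd1|wr1
(4) want 1×ALU +1rd +1wr — FU → AL0|MU1|ME1|BR0|rd1|wr1
(5) want 1×MEM +2rd +0wr — RD_PORT → AL0|MU1|ME1|BR0|rd1|wr1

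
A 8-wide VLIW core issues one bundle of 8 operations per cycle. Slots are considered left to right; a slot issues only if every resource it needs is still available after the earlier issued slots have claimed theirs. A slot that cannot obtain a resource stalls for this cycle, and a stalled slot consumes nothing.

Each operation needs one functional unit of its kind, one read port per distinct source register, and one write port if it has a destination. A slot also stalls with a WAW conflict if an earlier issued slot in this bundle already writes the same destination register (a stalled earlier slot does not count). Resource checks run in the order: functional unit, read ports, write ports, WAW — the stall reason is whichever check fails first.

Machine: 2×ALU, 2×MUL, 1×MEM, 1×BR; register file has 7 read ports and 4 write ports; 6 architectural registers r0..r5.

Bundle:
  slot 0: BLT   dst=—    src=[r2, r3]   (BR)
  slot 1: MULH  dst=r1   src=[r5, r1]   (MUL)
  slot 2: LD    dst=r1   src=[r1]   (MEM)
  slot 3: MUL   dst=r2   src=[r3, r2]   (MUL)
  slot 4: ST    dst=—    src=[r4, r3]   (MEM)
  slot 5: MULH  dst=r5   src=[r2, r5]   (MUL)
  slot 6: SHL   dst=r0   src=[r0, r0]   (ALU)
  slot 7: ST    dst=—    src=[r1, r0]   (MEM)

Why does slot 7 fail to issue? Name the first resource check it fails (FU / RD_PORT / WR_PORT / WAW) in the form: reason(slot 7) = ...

reason(slot 7) = RD_PORT

#0 BR src=r2,r3 dispatched  <A:2 Mu:2 Ld:1 B:0 rd:5 wr:4>
#1 MUL src=r5,r1 dispatched  <A:2 Mu:1 Ld:1 B:0 rd:3 wr:3>
#2 MEM src=r1 held:WAW  <A:2 Mu:1 Ld:1 B:0 rd:3 wr:3>
#3 MUL src=r3,r2 dispatched  <A:2 Mu:0 Ld:1 B:0 rd:1 wr:2>
#4 MEM src=r4,r3 held:RD_PORT  <A:2 Mu:0 Ld:1 B:0 rd:1 wr:2>
#5 MUL src=r2,r5 held:FU  <A:2 Mu:0 Ld:1 B:0 rd:1 wr:2>
#6 ALU src=r0,r0 dispatched  <A:1 Mu:0 Ld:1 B:0 rd:0 wr:1>
#7 MEM src=r1,r0 held:RD_PORT  <A:1 Mu:0 Ld:1 B:0 rd:0 wr:1>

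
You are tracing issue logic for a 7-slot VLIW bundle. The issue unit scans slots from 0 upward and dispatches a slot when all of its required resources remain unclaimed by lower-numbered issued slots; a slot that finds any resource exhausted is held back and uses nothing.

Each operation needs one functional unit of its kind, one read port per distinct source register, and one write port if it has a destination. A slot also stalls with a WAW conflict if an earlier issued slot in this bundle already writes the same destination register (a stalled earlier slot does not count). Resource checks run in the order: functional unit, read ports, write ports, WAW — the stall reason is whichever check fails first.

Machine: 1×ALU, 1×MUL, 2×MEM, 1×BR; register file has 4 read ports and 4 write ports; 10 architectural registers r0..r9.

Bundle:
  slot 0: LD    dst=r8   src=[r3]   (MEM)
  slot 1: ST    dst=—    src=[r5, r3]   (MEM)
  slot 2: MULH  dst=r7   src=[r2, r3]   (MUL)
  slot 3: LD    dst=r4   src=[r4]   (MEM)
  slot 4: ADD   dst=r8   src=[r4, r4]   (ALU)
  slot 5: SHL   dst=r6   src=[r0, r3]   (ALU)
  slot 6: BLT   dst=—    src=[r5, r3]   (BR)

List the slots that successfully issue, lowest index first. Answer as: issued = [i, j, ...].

[0] MEM needs rd=1 wr=1: ok; after: ALU=1 MUL=1 MEM=1 BR=1, R=3, W=3
[1] MEM needs rd=2 wr=0: ok; after: ALU=1 MUL=1 MEM=0 BR=1, R=1, W=3
[2] MUL needs rd=2 wr=1: RD_PORT; after: ALU=1 MUL=1 MEM=0 BR=1, R=1, W=3
[3] MEM needs rd=1 wr=1: FU; after: ALU=1 MUL=1 MEM=0 BR=1, R=1, W=3
[4] ALU needs rd=1 wr=1: WAW; after: ALU=1 MUL=1 MEM=0 BR=1, R=1, W=3
[5] ALU needs rd=2 wr=1: RD_PORT; after: ALU=1 MUL=1 MEM=0 BR=1, R=1, W=3
[6] BR needs rd=2 wr=0: RD_PORT; after: ALU=1 MUL=1 MEM=0 BR=1, R=1, W=3

issued = [0, 1]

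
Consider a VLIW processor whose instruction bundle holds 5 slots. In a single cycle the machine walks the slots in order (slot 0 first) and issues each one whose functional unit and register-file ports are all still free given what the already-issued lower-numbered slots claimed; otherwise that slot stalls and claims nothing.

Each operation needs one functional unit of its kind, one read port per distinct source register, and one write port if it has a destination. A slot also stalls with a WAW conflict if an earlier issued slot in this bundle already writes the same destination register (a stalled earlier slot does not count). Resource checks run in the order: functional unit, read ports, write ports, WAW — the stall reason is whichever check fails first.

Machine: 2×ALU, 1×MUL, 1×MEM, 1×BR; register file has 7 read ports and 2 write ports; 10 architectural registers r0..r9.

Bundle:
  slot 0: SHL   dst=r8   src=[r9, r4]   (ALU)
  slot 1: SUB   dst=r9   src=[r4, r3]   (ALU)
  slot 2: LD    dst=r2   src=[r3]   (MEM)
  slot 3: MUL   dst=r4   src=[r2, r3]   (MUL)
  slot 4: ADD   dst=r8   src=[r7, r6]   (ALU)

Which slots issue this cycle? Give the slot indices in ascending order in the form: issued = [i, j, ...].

issued = [0, 1]

  0. ALU→r8 ⇒ go  {1A/1Mu/1Ld/1B | 5r 1w}
  1. ALU→r9 ⇒ go  {0A/1Mu/1Ld/1B | 3r 0w}
  2. MEM→r2 ⇒ no(WR_PORT)  {0A/1Mu/1Ld/1B | 3r 0w}
  3. MUL→r4 ⇒ no(WR_PORT)  {0A/1Mu/1Ld/1B | 3r 0w}
  4. ALU→r8 ⇒ no(FU)  {0A/1Mu/1Ld/1B | 3r 0w}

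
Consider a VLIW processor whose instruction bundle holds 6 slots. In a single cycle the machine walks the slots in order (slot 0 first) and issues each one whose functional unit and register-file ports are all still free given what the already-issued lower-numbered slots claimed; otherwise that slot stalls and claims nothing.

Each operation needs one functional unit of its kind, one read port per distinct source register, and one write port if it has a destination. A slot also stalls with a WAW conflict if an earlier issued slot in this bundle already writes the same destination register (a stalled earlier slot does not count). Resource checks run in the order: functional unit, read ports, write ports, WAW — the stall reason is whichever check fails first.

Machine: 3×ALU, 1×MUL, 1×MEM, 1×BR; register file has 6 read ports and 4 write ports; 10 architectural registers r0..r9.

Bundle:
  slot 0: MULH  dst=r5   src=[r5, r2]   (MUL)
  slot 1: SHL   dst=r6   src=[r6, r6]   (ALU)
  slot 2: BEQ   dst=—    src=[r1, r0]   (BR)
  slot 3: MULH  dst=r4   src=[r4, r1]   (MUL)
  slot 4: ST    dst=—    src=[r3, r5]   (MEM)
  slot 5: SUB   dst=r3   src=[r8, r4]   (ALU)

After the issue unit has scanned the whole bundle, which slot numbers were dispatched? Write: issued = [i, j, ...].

slot 0 (MUL): ISSUE — free A3,Mu0,Ld1,B1 rp4 wp3
slot 1 (ALU): ISSUE — free A2,Mu0,Ld1,B1 rp3 wp2
slot 2 (BR): ISSUE — free A2,Mu0,Ld1,B0 rp1 wp2
slot 3 (MUL): stall FU — free A2,Mu0,Ld1,B0 rp1 wp2
slot 4 (MEM): stall RD_PORT — free A2,Mu0,Ld1,B0 rp1 wp2
slot 5 (ALU): stall RD_PORT — free A2,Mu0,Ld1,B0 rp1 wp2

issued = [0, 1, 2]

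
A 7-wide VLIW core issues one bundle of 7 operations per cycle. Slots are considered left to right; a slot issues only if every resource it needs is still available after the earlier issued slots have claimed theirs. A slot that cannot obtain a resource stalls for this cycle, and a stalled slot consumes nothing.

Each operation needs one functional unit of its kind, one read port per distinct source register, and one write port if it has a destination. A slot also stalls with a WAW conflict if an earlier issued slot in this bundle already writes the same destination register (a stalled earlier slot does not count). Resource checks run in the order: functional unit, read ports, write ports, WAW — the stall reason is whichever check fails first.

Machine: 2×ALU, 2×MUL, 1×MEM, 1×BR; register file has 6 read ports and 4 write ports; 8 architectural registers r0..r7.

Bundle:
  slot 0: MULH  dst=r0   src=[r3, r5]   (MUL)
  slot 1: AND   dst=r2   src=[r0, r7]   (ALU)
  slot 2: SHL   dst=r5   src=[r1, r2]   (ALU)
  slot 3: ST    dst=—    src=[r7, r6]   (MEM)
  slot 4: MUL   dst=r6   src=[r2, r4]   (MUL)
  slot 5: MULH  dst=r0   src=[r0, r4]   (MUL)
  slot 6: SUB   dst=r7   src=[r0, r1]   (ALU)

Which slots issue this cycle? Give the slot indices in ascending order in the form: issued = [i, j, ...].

[0] MUL needs rd=2 wr=1: ok; after: ALU=2 MUL=1 MEM=1 BR=1, R=4, W=3
[1] ALU needs rd=2 wr=1: ok; after: ALU=1 MUL=1 MEM=1 BR=1, R=2, W=2
[2] ALU needs rd=2 wr=1: ok; after: ALU=0 MUL=1 MEM=1 BR=1, R=0, W=1
[3] MEM needs rd=2 wr=0: RD_PORT; after: ALU=0 MUL=1 MEM=1 BR=1, R=0, W=1
[4] MUL needs rd=2 wr=1: RD_PORT; after: ALU=0 MUL=1 MEM=1 BR=1, R=0, W=1
[5] MUL needs rd=2 wr=1: RD_PORT; after: ALU=0 MUL=1 MEM=1 BR=1, R=0, W=1
[6] ALU needs rd=2 wr=1: FU; after: ALU=0 MUL=1 MEM=1 BR=1, R=0, W=1

issued = [0, 1, 2]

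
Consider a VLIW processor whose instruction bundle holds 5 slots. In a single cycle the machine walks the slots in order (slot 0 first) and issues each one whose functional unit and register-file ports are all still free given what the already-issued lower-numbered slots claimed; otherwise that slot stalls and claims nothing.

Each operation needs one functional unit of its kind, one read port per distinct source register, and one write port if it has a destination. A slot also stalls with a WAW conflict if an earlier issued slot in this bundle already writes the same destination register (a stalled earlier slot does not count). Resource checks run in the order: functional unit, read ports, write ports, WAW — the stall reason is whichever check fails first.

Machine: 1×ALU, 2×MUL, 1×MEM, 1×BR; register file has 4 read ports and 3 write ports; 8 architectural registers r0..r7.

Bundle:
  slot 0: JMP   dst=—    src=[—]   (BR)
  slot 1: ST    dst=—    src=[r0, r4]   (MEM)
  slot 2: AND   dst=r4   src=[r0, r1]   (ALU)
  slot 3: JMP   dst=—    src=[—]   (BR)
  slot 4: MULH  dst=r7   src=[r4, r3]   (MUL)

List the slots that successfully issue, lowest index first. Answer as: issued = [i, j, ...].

issued = [0, 1, 2]

[0] BR needs rd=0 wr=0: ok; after: ALU=1 MUL=2 MEM=1 BR=0, R=4, W=3
[1] MEM needs rd=2 wr=0: ok; after: ALU=1 MUL=2 MEM=0 BR=0, R=2, W=3
[2] ALU needs rd=2 wr=1: ok; after: ALU=0 MUL=2 MEM=0 BR=0, R=0, W=2
[3] BR needs rd=0 wr=0: FU; after: ALU=0 MUL=2 MEM=0 BR=0, R=0, W=2
[4] MUL needs rd=2 wr=1: RD_PORT; after: ALU=0 MUL=2 MEM=0 BR=0, R=0, W=2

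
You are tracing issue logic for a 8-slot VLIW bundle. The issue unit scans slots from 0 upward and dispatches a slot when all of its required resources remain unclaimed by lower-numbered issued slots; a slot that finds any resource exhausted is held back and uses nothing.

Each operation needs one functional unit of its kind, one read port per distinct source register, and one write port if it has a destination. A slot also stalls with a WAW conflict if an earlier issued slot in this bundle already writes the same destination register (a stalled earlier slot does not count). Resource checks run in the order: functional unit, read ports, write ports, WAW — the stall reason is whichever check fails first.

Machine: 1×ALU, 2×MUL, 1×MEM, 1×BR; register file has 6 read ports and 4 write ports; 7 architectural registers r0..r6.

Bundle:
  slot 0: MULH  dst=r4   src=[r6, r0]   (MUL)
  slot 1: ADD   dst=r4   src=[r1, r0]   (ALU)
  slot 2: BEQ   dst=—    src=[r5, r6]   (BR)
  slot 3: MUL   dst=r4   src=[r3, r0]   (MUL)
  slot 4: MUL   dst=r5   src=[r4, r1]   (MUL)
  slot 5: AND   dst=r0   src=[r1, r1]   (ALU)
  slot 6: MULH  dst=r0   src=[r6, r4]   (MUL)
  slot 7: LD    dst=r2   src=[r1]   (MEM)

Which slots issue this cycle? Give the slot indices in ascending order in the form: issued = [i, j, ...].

issued = [0, 2, 4]

[0] MUL needs rd=2 wr=1: ok; after: ALU=1 MUL=1 MEM=1 BR=1, R=4, W=3
[1] ALU needs rd=2 wr=1: WAW; after: ALU=1 MUL=1 MEM=1 BR=1, R=4, W=3
[2] BR needs rd=2 wr=0: ok; after: ALU=1 MUL=1 MEM=1 BR=0, R=2, W=3
[3] MUL needs rd=2 wr=1: WAW; after: ALU=1 MUL=1 MEM=1 BR=0, R=2, W=3
[4] MUL needs rd=2 wr=1: ok; after: ALU=1 MUL=0 MEM=1 BR=0, R=0, W=2
[5] ALU needs rd=1 wr=1: RD_PORT; after: ALU=1 MUL=0 MEM=1 BR=0, R=0, W=2
[6] MUL needs rd=2 wr=1: FU; after: ALU=1 MUL=0 MEM=1 BR=0, R=0, W=2
[7] MEM needs rd=1 wr=1: RD_PORT; after: ALU=1 MUL=0 MEM=1 BR=0, R=0, W=2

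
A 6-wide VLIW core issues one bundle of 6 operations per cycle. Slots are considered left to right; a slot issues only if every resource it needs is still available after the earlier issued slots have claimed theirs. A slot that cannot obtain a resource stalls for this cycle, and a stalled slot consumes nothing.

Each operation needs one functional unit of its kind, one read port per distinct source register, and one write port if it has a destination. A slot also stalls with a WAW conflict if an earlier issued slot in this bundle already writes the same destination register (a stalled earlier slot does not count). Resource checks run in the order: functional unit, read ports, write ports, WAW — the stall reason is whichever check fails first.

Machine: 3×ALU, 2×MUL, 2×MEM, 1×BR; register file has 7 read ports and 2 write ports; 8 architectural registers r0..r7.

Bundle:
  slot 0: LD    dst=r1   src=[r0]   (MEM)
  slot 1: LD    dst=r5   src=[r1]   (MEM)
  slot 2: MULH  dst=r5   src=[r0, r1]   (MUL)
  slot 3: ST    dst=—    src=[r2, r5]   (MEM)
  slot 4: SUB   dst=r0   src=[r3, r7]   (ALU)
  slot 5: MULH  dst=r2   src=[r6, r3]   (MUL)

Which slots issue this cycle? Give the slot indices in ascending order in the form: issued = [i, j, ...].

issued = [0, 1]

(0) want 1×MEM +1rd +1wr — yes → AL3|MU2|ME1|BR1|rd6|wr1
(1) want 1×MEM +1rd +1wr — yes → AL3|MU2|ME0|BR1|rd5|wr0
(2) want 1×MUL +2rd +1wr — WR_PORT → AL3|MU2|ME0|BR1|rd5|wr0
(3) want 1×MEM +2rd +0wr — FU → AL3|MU2|ME0|BR1|rd5|wr0
(4) want 1×ALU +2rd +1wr — WR_PORT → AL3|MU2|ME0|BR1|rd5|wr0
(5) want 1×MUL +2rd +1wr — WR_PORT → AL3|MU2|ME0|BR1|rd5|wr0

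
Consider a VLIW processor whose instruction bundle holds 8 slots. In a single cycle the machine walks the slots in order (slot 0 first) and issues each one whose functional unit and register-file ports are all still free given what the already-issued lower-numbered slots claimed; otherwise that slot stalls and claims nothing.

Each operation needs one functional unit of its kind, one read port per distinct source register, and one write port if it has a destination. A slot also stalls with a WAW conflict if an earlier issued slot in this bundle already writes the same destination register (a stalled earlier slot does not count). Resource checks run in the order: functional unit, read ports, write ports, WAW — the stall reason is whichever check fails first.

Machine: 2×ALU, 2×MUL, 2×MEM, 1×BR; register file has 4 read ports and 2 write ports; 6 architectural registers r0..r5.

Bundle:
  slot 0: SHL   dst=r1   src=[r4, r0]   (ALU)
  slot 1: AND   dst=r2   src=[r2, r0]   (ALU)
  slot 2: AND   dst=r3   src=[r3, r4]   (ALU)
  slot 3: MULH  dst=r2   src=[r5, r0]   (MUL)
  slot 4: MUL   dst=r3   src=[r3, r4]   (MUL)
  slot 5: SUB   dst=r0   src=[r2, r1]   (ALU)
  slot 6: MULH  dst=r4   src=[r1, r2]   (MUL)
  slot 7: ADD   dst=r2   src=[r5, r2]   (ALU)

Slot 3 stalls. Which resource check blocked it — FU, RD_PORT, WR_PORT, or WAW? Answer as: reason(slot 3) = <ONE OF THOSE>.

reason(slot 3) = RD_PORT

  0. ALU→r1 ⇒ go  {1A/2Mu/2Ld/1B | 2r 1w}
  1. ALU→r2 ⇒ go  {0A/2Mu/2Ld/1B | 0r 0w}
  2. ALU→r3 ⇒ no(FU)  {0A/2Mu/2Ld/1B | 0r 0w}
  3. MUL→r2 ⇒ no(RD_PORT)  {0A/2Mu/2Ld/1B | 0r 0w}
  4. MUL→r3 ⇒ no(RD_PORT)  {0A/2Mu/2Ld/1B | 0r 0w}
  5. ALU→r0 ⇒ no(FU)  {0A/2Mu/2Ld/1B | 0r 0w}
  6. MUL→r4 ⇒ no(RD_PORT)  {0A/2Mu/2Ld/1B | 0r 0w}
  7. ALU→r2 ⇒ no(FU)  {0A/2Mu/2Ld/1B | 0r 0w}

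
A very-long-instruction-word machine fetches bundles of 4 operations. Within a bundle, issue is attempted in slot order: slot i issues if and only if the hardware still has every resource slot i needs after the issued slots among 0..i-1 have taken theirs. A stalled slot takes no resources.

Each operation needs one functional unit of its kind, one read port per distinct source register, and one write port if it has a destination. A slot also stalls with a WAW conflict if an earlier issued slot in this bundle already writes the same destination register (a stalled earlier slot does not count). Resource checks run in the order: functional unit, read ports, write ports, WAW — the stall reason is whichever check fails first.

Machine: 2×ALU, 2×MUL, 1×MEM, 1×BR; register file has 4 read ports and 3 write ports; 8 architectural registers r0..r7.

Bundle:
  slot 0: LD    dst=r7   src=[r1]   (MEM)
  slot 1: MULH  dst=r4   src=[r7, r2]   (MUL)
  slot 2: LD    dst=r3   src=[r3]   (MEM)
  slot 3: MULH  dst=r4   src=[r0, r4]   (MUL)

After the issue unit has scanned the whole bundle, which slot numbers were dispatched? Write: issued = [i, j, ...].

issued = [0, 1]

[0] MEM needs rd=1 wr=1: ok; after: ALU=2 MUL=2 MEM=0 BR=1, R=3, W=2
[1] MUL needs rd=2 wr=1: ok; after: ALU=2 MUL=1 MEM=0 BR=1, R=1, W=1
[2] MEM needs rd=1 wr=1: FU; after: ALU=2 MUL=1 MEM=0 BR=1, R=1, W=1
[3] MUL needs rd=2 wr=1: RD_PORT; after: ALU=2 MUL=1 MEM=0 BR=1, R=1, W=1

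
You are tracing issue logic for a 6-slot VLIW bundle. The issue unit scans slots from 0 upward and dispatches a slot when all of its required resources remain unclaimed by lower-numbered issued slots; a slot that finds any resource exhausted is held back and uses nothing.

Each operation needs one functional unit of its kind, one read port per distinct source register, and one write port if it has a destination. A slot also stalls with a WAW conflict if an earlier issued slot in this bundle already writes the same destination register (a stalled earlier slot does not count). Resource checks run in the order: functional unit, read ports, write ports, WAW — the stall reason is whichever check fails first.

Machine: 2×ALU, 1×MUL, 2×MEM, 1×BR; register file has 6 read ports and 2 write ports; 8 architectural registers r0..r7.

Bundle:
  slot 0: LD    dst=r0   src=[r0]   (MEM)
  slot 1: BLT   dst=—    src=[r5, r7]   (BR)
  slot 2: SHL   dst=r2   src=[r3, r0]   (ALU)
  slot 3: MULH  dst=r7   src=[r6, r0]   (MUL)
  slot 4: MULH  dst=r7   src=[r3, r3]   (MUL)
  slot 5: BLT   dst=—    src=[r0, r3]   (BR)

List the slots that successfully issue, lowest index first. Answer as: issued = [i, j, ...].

[0] MEM needs rd=1 wr=1: ok; after: ALU=2 MUL=1 MEM=1 BR=1, R=5, W=1
[1] BR needs rd=2 wr=0: ok; after: ALU=2 MUL=1 MEM=1 BR=0, R=3, W=1
[2] ALU needs rd=2 wr=1: ok; after: ALU=1 MUL=1 MEM=1 BR=0, R=1, W=0
[3] MUL needs rd=2 wr=1: RD_PORT; after: ALU=1 MUL=1 MEM=1 BR=0, R=1, W=0
[4] MUL needs rd=1 wr=1: WR_PORT; after: ALU=1 MUL=1 MEM=1 BR=0, R=1, W=0
[5] BR needs rd=2 wr=0: FU; after: ALU=1 MUL=1 MEM=1 BR=0, R=1, W=0

issued = [0, 1, 2]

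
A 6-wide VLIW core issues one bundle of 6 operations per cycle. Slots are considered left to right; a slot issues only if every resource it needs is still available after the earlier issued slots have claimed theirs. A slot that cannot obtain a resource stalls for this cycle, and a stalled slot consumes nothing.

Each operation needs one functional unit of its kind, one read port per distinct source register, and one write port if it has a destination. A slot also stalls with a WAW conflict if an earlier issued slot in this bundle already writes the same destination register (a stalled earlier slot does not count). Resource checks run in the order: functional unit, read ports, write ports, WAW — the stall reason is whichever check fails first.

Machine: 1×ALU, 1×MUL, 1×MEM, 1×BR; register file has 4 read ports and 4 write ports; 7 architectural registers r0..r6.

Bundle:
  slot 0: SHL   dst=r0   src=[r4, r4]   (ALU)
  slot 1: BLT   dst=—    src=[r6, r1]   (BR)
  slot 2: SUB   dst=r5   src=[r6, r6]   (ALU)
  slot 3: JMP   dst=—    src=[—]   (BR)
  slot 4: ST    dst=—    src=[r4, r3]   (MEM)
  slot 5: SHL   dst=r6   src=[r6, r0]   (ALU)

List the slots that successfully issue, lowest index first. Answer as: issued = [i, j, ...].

[0] ALU needs rd=1 wr=1: ok; after: ALU=0 MUL=1 MEM=1 BR=1, R=3, W=3
[1] BR needs rd=2 wr=0: ok; after: ALU=0 MUL=1 MEM=1 BR=0, R=1, W=3
[2] ALU needs rd=1 wr=1: FU; after: ALU=0 MUL=1 MEM=1 BR=0, R=1, W=3
[3] BR needs rd=0 wr=0: FU; after: ALU=0 MUL=1 MEM=1 BR=0, R=1, W=3
[4] MEM needs rd=2 wr=0: RD_PORT; after: ALU=0 MUL=1 MEM=1 BR=0, R=1, W=3
[5] ALU needs rd=2 wr=1: FU; after: ALU=0 MUL=1 MEM=1 BR=0, R=1, W=3

issued = [0, 1]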